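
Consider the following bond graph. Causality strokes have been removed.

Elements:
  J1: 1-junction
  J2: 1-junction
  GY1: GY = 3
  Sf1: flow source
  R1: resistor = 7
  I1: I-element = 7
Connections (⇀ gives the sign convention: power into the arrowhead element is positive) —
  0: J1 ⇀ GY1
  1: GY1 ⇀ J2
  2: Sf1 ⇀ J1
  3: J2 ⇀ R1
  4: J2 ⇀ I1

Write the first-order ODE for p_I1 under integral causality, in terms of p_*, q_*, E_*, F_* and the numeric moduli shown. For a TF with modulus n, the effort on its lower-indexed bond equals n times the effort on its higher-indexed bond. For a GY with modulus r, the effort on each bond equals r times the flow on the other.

dp_I1/dt = 3*F_Sf1 - p_I1

b2 |Sf1  (Sf1 (Sf) sets flow on bond)
b0 |J1  (common-f at J1 fixed by 2)
b1 |J2  (GY GY1: same side as bond 0)
b4 |I1  (prefer integral on I1)
b3 |J2  (common-f at J2 fixed by 4)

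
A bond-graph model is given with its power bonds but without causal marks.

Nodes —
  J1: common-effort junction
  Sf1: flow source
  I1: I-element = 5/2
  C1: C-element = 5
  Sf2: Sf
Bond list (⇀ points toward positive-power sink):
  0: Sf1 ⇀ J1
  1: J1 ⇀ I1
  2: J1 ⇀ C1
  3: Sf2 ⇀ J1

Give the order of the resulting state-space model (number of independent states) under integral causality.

β0 stroke→Sf1  (Sf1 (Sf) sets flow on bond)
β3 stroke→Sf2  (Sf2: flow source, stroke at near end)
β1 stroke→I1  (I1: I, integral causality)
β2 stroke→J1  (J1: last free bond brings effort in)

2  (C1, I1 all integral)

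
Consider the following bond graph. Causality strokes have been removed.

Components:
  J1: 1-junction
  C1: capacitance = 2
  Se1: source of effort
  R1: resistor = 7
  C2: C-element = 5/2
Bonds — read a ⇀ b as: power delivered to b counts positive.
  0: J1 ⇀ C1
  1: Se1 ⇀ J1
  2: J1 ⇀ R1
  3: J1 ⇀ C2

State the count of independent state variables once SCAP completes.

2  (C1, C2 all integral)

β1 stroke→J1  (Se1 (Se) sets effort on bond)
β0 stroke→J1  (prefer integral on C1)
β3 stroke→J1  (prefer integral on C2)
β2 stroke→R1  (only one flow-in slot at J1)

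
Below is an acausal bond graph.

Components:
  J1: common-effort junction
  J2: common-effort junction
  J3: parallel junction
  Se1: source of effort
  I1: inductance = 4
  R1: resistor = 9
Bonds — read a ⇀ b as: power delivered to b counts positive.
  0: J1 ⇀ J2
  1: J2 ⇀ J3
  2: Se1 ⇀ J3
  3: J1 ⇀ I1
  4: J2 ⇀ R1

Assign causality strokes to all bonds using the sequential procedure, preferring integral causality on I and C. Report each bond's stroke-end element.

β2 stroke→J3  (Se1 fixes effort; stroke away)
β1 stroke→J2  (J3 effort already set via bond 2)
β0 stroke→J1  (0-jn J2 has e-setter on 1)
β4 stroke→R1  (common-e at J2 fixed by 1)
β3 stroke→I1  (common-e at J1 fixed by 0)

#0 stroke at J1
#1 stroke at J2
#2 stroke at J3
#3 stroke at I1
#4 stroke at R1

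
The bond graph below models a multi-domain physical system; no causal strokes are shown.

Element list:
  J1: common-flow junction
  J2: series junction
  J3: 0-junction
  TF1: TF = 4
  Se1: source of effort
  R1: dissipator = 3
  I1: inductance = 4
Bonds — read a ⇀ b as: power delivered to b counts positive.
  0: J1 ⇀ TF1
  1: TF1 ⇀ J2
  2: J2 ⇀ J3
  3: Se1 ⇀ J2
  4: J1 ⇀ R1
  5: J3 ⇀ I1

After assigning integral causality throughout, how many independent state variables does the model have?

1  (I1 all integral)

#3 stroke→J2  (Se1 fixes effort; stroke away)
#5 stroke→I1  (I1 outputs flow p/I1)
#2 stroke→J3  (only one effort-in slot at J3)
#1 stroke→J2  (J2: bond 2 brought flow, rest push out)
#0 stroke→TF1  (TF1 one-in-one-out from 1)
#4 stroke→J1  (common-f at J1 fixed by 0)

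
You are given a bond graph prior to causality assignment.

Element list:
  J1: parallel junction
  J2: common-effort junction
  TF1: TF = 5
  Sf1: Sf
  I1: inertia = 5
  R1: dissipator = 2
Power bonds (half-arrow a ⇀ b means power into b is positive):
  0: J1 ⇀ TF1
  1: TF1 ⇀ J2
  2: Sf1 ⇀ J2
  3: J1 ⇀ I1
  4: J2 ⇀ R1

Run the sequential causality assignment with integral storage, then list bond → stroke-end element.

#2 →Sf1  (Sf1 (Sf) sets flow on bond)
#3 →I1  (I1 integral (f out))
#0 →J1  (J1 needs exactly one e-in)
#1 →TF1  (through TF1, causality passes straight; one stroke at TF1)
#4 →J2  (J2 needs exactly one e-in)

β0 stroke at J1
β1 stroke at TF1
β2 stroke at Sf1
β3 stroke at I1
β4 stroke at J2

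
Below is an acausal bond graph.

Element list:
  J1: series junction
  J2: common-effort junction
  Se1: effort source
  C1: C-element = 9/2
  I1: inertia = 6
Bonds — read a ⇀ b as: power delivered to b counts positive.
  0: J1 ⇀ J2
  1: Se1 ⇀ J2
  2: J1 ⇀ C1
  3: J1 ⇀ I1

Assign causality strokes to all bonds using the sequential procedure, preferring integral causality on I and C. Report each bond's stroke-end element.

b0 stroke→J1
b1 stroke→J2
b2 stroke→J1
b3 stroke→I1

b1 stroke→J2  (source Se1 imposes e)
b0 stroke→J1  (J2: bond 1 brought effort, rest push out)
b2 stroke→J1  (C1: C, integral causality)
b3 stroke→I1  (closing 1-jn rule on J1)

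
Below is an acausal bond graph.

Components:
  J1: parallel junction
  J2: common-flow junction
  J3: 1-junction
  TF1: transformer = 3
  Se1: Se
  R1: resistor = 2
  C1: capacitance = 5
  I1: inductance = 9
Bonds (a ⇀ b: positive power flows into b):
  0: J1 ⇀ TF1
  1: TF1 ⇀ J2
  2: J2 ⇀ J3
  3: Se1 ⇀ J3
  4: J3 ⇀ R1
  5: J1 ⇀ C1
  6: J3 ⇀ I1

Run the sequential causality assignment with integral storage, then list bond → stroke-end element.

β0 stroke at TF1
β1 stroke at J2
β2 stroke at J3
β3 stroke at J3
β4 stroke at J3
β5 stroke at J1
β6 stroke at I1

#3 →J3  (Se1 (Se) sets effort on bond)
#5 →J1  (C1 outputs effort q/C1)
#0 →TF1  (J1: bond 5 brought effort, rest push out)
#1 →J2  (TF1 one-in-one-out from 0)
#2 →J3  (closing 1-jn rule on J2)
#6 →I1  (prefer integral on I1)
#4 →J3  (common-f at J3 fixed by 6)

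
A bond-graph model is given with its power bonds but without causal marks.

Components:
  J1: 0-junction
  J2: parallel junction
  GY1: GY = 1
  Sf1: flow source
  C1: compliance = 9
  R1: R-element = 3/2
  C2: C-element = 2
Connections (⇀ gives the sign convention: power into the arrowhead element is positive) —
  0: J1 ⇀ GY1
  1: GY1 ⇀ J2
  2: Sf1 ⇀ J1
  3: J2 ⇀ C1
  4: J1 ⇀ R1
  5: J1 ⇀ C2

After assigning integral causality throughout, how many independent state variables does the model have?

2  (C1, C2 all integral)

bond 2 stroke→Sf1  (Sf1 fixes flow; stroke at Sf1)
bond 3 stroke→J2  (C1 integral (e out))
bond 1 stroke→GY1  (0-jn J2 has e-setter on 3)
bond 0 stroke→GY1  (through GY1, causality inverts; strokes same side of GY1)
bond 5 stroke→J1  (prefer integral on C2)
bond 4 stroke→R1  (common-e at J1 fixed by 5)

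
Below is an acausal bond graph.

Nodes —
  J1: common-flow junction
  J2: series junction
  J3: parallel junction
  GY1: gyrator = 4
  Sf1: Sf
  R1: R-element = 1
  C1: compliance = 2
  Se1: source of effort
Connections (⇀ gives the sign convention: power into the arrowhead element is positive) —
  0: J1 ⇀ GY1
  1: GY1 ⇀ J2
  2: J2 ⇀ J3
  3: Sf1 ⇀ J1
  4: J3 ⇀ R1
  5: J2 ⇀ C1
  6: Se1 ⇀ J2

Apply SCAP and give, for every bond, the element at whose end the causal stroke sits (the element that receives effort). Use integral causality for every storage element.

β3 stroke→Sf1  (source Sf1 imposes f)
β6 stroke→J2  (Se1: effort source, stroke at far end)
β0 stroke→J1  (common-f at J1 fixed by 3)
β1 stroke→J2  (GY1: gyrator matches bond 0)
β5 stroke→J2  (prefer integral on C1)
β2 stroke→J3  (J2: last free bond brings flow in)
β4 stroke→R1  (J3 effort already set via bond 2)

b0 →J1
b1 →J2
b2 →J3
b3 →Sf1
b4 →R1
b5 →J2
b6 →J2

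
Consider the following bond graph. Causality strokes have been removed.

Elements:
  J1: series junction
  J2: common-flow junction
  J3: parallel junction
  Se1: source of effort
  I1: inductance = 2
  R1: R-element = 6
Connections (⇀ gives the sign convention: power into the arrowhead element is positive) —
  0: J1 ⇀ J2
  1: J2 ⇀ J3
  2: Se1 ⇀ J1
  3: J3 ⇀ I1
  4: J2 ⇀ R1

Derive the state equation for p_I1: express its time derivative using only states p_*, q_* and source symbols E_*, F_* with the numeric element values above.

dp_I1/dt = E_Se1 - 3*p_I1

b2 →J1  (Se1 fixes effort; stroke away)
b0 →J2  (J1: last free bond brings flow in)
b3 →I1  (prefer integral on I1)
b1 →J3  (J3: last free bond brings effort in)
b4 →J2  (J2: bond 1 brought flow, rest push out)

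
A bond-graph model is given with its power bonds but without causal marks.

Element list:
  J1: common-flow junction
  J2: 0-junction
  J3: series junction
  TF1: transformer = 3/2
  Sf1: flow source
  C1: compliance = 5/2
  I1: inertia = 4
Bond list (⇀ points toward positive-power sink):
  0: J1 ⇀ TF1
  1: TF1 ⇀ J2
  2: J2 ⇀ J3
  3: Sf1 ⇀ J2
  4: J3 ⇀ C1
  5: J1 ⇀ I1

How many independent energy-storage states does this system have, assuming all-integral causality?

β3 stroke at Sf1  (source Sf1 imposes f)
β4 stroke at J3  (C1 outputs effort q/C1)
β2 stroke at J2  (only one flow-in slot at J3)
β1 stroke at TF1  (J2 effort already set via bond 2)
β0 stroke at J1  (through TF1, causality passes straight; one stroke at TF1)
β5 stroke at I1  (only one flow-in slot at J1)

2  (C1, I1 all integral)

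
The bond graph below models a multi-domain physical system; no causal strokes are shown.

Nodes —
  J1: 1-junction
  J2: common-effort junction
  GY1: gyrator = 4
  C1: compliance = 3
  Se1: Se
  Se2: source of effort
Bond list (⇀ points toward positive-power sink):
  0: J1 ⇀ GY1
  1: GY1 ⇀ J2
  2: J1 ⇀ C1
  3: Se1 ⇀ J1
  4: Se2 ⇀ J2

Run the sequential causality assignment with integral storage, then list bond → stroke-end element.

bond 3 |J1  (Se1 fixes effort; stroke away)
bond 4 |J2  (source Se2 imposes e)
bond 1 |GY1  (0-jn J2 has e-setter on 4)
bond 0 |GY1  (GY1: gyrator matches bond 1)
bond 2 |J1  (J1 flow already set via bond 0)

#0 →GY1
#1 →GY1
#2 →J1
#3 →J1
#4 →J2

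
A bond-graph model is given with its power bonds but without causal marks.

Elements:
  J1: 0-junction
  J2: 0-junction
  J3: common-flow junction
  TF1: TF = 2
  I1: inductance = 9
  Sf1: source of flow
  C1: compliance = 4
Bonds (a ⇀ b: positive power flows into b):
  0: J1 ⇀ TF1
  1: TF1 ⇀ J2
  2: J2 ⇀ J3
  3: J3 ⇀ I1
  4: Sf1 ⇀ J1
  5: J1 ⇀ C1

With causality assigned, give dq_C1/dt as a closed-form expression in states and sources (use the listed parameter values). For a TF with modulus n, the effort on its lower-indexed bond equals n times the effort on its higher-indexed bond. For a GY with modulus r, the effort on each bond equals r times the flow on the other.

dq_C1/dt = F_Sf1 - p_I1/18

β4 |Sf1  (source Sf1 imposes f)
β3 |I1  (I1: I, integral causality)
β2 |J3  (common-f at J3 fixed by 3)
β1 |J2  (only one effort-in slot at J2)
β0 |TF1  (through TF1, causality passes straight; one stroke at TF1)
β5 |J1  (J1: last free bond brings effort in)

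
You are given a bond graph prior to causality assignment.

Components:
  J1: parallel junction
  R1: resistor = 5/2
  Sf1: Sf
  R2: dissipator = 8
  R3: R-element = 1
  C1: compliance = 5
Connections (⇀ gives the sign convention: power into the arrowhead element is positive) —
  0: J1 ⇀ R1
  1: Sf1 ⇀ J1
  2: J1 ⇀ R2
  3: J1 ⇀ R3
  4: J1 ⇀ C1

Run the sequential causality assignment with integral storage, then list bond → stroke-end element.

b0 →R1
b1 →Sf1
b2 →R2
b3 →R3
b4 →J1

bond 1 →Sf1  (source Sf1 imposes f)
bond 4 →J1  (C1 integral (e out))
bond 0 →R1  (common-e at J1 fixed by 4)
bond 2 →R2  (common-e at J1 fixed by 4)
bond 3 →R3  (common-e at J1 fixed by 4)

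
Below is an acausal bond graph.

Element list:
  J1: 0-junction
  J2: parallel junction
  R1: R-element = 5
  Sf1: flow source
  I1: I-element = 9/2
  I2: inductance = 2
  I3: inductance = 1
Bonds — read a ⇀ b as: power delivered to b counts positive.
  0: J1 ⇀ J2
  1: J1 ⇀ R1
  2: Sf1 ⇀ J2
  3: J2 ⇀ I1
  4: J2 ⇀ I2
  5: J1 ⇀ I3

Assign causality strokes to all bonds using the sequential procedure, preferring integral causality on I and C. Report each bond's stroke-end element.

β0 →J2
β1 →J1
β2 →Sf1
β3 →I1
β4 →I2
β5 →I3

β2 stroke→Sf1  (source Sf1 imposes f)
β3 stroke→I1  (I1 integral (f out))
β4 stroke→I2  (I2: I, integral causality)
β0 stroke→J2  (J2: last free bond brings effort in)
β5 stroke→I3  (I3 integral (f out))
β1 stroke→J1  (only one effort-in slot at J1)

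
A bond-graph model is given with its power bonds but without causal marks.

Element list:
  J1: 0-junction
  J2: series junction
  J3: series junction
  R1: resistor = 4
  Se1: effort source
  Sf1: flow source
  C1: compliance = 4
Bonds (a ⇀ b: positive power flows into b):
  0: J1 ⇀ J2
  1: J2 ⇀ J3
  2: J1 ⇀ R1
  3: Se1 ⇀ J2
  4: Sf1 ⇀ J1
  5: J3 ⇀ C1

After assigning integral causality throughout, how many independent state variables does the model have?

1  (C1 all integral)

β3 →J2  (Se1 (Se) sets effort on bond)
β4 →Sf1  (Sf1 (Sf) sets flow on bond)
β5 →J3  (C1 outputs effort q/C1)
β1 →J2  (closing 1-jn rule on J3)
β0 →J1  (J2 needs exactly one f-in)
β2 →R1  (J1: bond 0 brought effort, rest push out)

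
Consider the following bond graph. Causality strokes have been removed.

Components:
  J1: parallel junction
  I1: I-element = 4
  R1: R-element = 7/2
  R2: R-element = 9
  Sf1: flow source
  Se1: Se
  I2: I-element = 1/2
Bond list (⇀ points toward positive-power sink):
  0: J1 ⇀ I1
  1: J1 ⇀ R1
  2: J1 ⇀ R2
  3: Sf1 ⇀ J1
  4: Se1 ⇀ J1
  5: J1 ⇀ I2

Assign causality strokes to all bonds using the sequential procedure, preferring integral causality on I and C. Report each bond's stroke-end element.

b3 stroke at Sf1  (source Sf1 imposes f)
b4 stroke at J1  (Se1 fixes effort; stroke away)
b0 stroke at I1  (common-e at J1 fixed by 4)
b1 stroke at R1  (common-e at J1 fixed by 4)
b2 stroke at R2  (common-e at J1 fixed by 4)
b5 stroke at I2  (J1 effort already set via bond 4)

bond 0 stroke at I1
bond 1 stroke at R1
bond 2 stroke at R2
bond 3 stroke at Sf1
bond 4 stroke at J1
bond 5 stroke at I2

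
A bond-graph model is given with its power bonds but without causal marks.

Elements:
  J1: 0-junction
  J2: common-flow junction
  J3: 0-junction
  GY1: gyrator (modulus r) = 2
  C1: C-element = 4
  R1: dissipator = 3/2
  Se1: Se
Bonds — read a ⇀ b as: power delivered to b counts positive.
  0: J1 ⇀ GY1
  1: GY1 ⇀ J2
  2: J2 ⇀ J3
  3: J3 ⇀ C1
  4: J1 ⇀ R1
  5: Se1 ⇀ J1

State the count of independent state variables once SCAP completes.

1  (C1 all integral)

b5 stroke→J1  (Se1 (Se) sets effort on bond)
b0 stroke→GY1  (J1 effort already set via bond 5)
b4 stroke→R1  (J1: bond 5 brought effort, rest push out)
b1 stroke→GY1  (GY1 both-in/both-out from 0)
b2 stroke→J2  (1-jn J2 has f-setter on 1)
b3 stroke→J3  (J3 needs exactly one e-in)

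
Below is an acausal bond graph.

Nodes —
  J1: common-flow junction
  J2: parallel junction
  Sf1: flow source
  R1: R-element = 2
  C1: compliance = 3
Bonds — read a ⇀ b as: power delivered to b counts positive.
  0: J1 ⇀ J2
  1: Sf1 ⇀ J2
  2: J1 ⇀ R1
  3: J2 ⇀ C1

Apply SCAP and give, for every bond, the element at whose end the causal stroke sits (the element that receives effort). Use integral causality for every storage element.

#0 stroke at J1
#1 stroke at Sf1
#2 stroke at R1
#3 stroke at J2

b1 |Sf1  (source Sf1 imposes f)
b3 |J2  (C1: C, integral causality)
b0 |J1  (J2 effort already set via bond 3)
b2 |R1  (J1 needs exactly one f-in)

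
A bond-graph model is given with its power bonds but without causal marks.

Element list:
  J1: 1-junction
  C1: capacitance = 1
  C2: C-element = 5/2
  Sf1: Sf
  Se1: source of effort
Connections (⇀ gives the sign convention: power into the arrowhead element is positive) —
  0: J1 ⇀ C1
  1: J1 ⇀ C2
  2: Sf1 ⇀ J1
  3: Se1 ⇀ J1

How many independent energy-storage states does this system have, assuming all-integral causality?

2  (C1, C2 all integral)

bond 2 |Sf1  (Sf1 fixes flow; stroke at Sf1)
bond 3 |J1  (Se1 fixes effort; stroke away)
bond 0 |J1  (1-jn J1 has f-setter on 2)
bond 1 |J1  (common-f at J1 fixed by 2)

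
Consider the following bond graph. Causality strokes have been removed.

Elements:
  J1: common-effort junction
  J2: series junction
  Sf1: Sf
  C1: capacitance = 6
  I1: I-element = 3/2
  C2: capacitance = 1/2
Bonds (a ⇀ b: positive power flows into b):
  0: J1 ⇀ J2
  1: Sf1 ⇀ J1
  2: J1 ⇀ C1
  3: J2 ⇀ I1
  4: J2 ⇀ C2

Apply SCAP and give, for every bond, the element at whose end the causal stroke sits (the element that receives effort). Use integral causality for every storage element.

bond 0 →J2
bond 1 →Sf1
bond 2 →J1
bond 3 →I1
bond 4 →J2

#1 |Sf1  (Sf1: flow source, stroke at near end)
#2 |J1  (C1: C, integral causality)
#0 |J2  (J1: bond 2 brought effort, rest push out)
#3 |I1  (I1 outputs flow p/I1)
#4 |J2  (common-f at J2 fixed by 3)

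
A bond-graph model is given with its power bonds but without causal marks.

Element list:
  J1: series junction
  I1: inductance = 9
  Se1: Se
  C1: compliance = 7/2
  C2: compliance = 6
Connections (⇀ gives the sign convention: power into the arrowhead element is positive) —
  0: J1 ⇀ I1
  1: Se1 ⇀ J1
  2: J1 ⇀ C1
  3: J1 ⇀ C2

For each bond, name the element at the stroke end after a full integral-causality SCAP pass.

b0 stroke at I1
b1 stroke at J1
b2 stroke at J1
b3 stroke at J1

β1 stroke→J1  (Se1 fixes effort; stroke away)
β0 stroke→I1  (I1: I, integral causality)
β2 stroke→J1  (J1: bond 0 brought flow, rest push out)
β3 stroke→J1  (J1: bond 0 brought flow, rest push out)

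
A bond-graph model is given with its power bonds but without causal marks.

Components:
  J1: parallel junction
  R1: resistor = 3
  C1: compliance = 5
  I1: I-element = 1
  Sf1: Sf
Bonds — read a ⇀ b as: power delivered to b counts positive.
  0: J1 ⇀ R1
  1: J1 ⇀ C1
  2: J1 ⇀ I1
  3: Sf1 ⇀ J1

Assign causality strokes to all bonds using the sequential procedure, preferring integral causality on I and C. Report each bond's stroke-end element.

#3 |Sf1  (source Sf1 imposes f)
#1 |J1  (C1 outputs effort q/C1)
#0 |R1  (common-e at J1 fixed by 1)
#2 |I1  (common-e at J1 fixed by 1)

bond 0 |R1
bond 1 |J1
bond 2 |I1
bond 3 |Sf1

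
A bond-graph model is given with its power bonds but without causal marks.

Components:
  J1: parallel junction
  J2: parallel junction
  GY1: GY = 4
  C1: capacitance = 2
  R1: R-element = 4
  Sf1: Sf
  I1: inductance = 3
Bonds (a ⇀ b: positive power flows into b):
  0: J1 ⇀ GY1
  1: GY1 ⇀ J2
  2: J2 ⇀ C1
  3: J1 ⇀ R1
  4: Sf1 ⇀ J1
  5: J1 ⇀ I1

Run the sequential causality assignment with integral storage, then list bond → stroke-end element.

b0 stroke→GY1
b1 stroke→GY1
b2 stroke→J2
b3 stroke→J1
b4 stroke→Sf1
b5 stroke→I1

#4 →Sf1  (Sf1: flow source, stroke at near end)
#2 →J2  (prefer integral on C1)
#1 →GY1  (0-jn J2 has e-setter on 2)
#0 →GY1  (GY GY1: same side as bond 1)
#5 →I1  (prefer integral on I1)
#3 →J1  (only one effort-in slot at J1)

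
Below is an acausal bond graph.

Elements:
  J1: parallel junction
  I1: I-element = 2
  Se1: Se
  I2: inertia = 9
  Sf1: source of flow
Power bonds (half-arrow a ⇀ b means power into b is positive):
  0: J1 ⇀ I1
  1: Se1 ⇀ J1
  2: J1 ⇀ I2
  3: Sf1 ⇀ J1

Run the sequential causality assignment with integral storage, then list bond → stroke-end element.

#1 |J1  (source Se1 imposes e)
#3 |Sf1  (Sf1 (Sf) sets flow on bond)
#0 |I1  (0-jn J1 has e-setter on 1)
#2 |I2  (J1: bond 1 brought effort, rest push out)

#0 →I1
#1 →J1
#2 →I2
#3 →Sf1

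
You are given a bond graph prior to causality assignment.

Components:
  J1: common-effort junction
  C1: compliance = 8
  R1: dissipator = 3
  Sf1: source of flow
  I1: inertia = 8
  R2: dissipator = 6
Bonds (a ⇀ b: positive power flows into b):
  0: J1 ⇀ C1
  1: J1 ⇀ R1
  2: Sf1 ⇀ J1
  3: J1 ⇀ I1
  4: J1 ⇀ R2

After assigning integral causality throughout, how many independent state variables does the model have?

2  (C1, I1 all integral)

bond 2 stroke→Sf1  (Sf1 (Sf) sets flow on bond)
bond 0 stroke→J1  (C1 outputs effort q/C1)
bond 1 stroke→R1  (J1: bond 0 brought effort, rest push out)
bond 3 stroke→I1  (J1: bond 0 brought effort, rest push out)
bond 4 stroke→R2  (J1: bond 0 brought effort, rest push out)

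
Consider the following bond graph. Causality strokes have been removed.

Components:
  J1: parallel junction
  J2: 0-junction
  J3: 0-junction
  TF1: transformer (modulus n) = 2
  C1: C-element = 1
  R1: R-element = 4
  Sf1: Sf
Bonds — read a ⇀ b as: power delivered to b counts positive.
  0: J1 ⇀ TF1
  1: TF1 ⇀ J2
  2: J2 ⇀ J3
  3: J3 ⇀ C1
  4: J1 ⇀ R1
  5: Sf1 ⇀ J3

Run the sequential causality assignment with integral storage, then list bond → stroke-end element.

b0 →J1
b1 →TF1
b2 →J2
b3 →J3
b4 →R1
b5 →Sf1

bond 5 →Sf1  (Sf1 (Sf) sets flow on bond)
bond 3 →J3  (C1: C, integral causality)
bond 2 →J2  (0-jn J3 has e-setter on 3)
bond 1 →TF1  (common-e at J2 fixed by 2)
bond 0 →J1  (TF1: transformer flips bond 1)
bond 4 →R1  (J1: bond 0 brought effort, rest push out)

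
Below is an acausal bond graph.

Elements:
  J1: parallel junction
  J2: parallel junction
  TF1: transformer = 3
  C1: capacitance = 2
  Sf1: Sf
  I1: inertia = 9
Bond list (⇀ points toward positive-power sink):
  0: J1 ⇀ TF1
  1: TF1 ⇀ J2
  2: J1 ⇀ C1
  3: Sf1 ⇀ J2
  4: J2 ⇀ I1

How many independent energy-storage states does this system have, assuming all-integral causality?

#3 |Sf1  (Sf1 fixes flow; stroke at Sf1)
#2 |J1  (C1: C, integral causality)
#0 |TF1  (0-jn J1 has e-setter on 2)
#1 |J2  (TF1 one-in-one-out from 0)
#4 |I1  (0-jn J2 has e-setter on 1)

2  (C1, I1 all integral)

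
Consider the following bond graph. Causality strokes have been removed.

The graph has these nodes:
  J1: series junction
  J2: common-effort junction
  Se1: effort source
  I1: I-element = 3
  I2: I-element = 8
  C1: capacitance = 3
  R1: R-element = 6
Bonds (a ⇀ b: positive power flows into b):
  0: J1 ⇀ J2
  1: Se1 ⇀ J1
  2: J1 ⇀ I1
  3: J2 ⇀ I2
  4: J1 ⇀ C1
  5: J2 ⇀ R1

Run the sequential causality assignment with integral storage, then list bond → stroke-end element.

bond 1 stroke at J1  (Se1 fixes effort; stroke away)
bond 2 stroke at I1  (I1 integral (f out))
bond 0 stroke at J1  (J1: bond 2 brought flow, rest push out)
bond 4 stroke at J1  (1-jn J1 has f-setter on 2)
bond 3 stroke at I2  (I2 integral (f out))
bond 5 stroke at J2  (only one effort-in slot at J2)

#0 →J1
#1 →J1
#2 →I1
#3 →I2
#4 →J1
#5 →J2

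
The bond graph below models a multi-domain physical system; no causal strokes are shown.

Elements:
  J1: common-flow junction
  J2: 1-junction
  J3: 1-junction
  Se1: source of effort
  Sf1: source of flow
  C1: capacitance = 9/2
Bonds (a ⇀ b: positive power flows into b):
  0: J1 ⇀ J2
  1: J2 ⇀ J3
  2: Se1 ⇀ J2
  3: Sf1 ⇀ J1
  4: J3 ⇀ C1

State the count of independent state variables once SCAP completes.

1  (C1 all integral)

β2 stroke at J2  (Se1 fixes effort; stroke away)
β3 stroke at Sf1  (Sf1 (Sf) sets flow on bond)
β0 stroke at J1  (common-f at J1 fixed by 3)
β1 stroke at J2  (J2 flow already set via bond 0)
β4 stroke at J3  (J3 flow already set via bond 1)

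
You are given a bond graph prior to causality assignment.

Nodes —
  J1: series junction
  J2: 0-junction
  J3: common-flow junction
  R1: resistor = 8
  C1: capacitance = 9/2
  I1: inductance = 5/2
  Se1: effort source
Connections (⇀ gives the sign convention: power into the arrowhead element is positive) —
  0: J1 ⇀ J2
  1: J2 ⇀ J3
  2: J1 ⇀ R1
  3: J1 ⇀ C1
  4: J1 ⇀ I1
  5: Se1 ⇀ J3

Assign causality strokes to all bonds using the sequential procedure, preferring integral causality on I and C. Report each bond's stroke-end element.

#0 →J1
#1 →J2
#2 →J1
#3 →J1
#4 →I1
#5 →J3

b5 stroke at J3  (source Se1 imposes e)
b1 stroke at J2  (J3: last free bond brings flow in)
b0 stroke at J1  (J2: bond 1 brought effort, rest push out)
b3 stroke at J1  (C1: C, integral causality)
b4 stroke at I1  (I1 integral (f out))
b2 stroke at J1  (1-jn J1 has f-setter on 4)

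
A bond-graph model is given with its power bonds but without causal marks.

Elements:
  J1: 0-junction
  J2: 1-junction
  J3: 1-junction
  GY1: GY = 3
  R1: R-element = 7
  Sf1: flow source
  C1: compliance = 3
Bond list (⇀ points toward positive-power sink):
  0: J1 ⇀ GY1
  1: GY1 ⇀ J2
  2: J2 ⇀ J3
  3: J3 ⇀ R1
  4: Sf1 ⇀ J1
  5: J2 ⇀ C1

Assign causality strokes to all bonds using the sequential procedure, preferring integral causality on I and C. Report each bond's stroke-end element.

β4 stroke→Sf1  (Sf1 (Sf) sets flow on bond)
β0 stroke→J1  (J1 needs exactly one e-in)
β1 stroke→J2  (through GY1, causality inverts; strokes same side of GY1)
β5 stroke→J2  (C1 integral (e out))
β2 stroke→J3  (J2: last free bond brings flow in)
β3 stroke→R1  (J3: last free bond brings flow in)

#0 →J1
#1 →J2
#2 →J3
#3 →R1
#4 →Sf1
#5 →J2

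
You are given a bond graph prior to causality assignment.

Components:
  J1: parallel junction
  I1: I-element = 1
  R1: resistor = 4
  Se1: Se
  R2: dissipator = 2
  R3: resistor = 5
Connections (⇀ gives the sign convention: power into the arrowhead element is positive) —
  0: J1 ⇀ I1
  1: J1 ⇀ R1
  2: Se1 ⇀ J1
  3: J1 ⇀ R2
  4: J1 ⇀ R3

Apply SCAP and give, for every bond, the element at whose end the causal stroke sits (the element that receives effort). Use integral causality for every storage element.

b2 |J1  (Se1: effort source, stroke at far end)
b0 |I1  (common-e at J1 fixed by 2)
b1 |R1  (common-e at J1 fixed by 2)
b3 |R2  (0-jn J1 has e-setter on 2)
b4 |R3  (common-e at J1 fixed by 2)

bond 0 stroke at I1
bond 1 stroke at R1
bond 2 stroke at J1
bond 3 stroke at R2
bond 4 stroke at R3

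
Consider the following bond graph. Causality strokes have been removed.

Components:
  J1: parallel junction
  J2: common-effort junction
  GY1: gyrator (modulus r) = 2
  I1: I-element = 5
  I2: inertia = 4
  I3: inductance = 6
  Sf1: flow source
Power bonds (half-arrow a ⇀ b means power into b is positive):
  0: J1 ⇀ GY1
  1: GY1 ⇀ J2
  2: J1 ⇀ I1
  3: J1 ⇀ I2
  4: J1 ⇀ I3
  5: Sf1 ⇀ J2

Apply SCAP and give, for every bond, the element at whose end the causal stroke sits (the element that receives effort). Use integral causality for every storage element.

#5 stroke→Sf1  (Sf1: flow source, stroke at near end)
#1 stroke→J2  (closing 0-jn rule on J2)
#0 stroke→J1  (GY1: gyrator matches bond 1)
#2 stroke→I1  (0-jn J1 has e-setter on 0)
#3 stroke→I2  (J1: bond 0 brought effort, rest push out)
#4 stroke→I3  (J1: bond 0 brought effort, rest push out)

bond 0 stroke at J1
bond 1 stroke at J2
bond 2 stroke at I1
bond 3 stroke at I2
bond 4 stroke at I3
bond 5 stroke at Sf1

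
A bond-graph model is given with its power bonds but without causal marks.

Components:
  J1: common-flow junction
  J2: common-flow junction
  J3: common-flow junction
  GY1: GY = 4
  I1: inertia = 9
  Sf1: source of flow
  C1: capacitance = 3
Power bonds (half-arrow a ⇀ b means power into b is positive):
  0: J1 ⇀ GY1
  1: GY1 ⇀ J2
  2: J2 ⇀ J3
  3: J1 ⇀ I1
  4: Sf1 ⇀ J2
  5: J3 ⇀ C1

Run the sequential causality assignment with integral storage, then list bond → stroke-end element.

b4 stroke→Sf1  (source Sf1 imposes f)
b1 stroke→J2  (common-f at J2 fixed by 4)
b2 stroke→J2  (J2: bond 4 brought flow, rest push out)
b5 stroke→J3  (common-f at J3 fixed by 2)
b0 stroke→J1  (GY1 both-in/both-out from 1)
b3 stroke→I1  (only one flow-in slot at J1)

b0 stroke at J1
b1 stroke at J2
b2 stroke at J2
b3 stroke at I1
b4 stroke at Sf1
b5 stroke at J3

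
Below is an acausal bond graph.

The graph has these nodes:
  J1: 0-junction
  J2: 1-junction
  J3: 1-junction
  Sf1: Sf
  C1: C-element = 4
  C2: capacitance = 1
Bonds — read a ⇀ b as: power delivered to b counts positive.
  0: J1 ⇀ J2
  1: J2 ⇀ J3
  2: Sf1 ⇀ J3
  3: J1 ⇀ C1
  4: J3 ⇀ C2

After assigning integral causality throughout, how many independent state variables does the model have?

β2 →Sf1  (Sf1: flow source, stroke at near end)
β1 →J3  (J3 flow already set via bond 2)
β4 →J3  (J3 flow already set via bond 2)
β0 →J2  (J2: bond 1 brought flow, rest push out)
β3 →J1  (J1 needs exactly one e-in)

2  (C1, C2 all integral)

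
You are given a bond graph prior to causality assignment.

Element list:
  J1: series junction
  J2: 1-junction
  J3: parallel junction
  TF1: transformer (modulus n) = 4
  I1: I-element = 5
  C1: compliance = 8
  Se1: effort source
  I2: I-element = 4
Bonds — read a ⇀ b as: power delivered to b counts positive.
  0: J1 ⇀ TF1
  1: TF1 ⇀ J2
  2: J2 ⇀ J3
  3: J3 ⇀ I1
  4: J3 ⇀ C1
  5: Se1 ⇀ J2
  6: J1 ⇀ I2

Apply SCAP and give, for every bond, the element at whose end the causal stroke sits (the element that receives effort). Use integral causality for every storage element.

β5 →J2  (Se1 (Se) sets effort on bond)
β3 →I1  (I1 outputs flow p/I1)
β4 →J3  (prefer integral on C1)
β2 →J2  (J3: bond 4 brought effort, rest push out)
β1 →TF1  (closing 1-jn rule on J2)
β0 →J1  (TF TF1: opposite of bond 1)
β6 →I2  (J1 needs exactly one f-in)

β0 →J1
β1 →TF1
β2 →J2
β3 →I1
β4 →J3
β5 →J2
β6 →I2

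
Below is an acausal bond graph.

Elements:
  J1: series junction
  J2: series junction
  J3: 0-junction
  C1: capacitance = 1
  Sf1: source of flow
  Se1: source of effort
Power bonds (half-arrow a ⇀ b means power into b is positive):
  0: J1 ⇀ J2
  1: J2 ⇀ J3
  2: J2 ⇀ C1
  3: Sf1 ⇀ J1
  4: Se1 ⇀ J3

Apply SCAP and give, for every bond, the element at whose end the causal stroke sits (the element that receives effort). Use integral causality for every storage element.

#3 |Sf1  (Sf1 (Sf) sets flow on bond)
#4 |J3  (source Se1 imposes e)
#0 |J1  (J1: bond 3 brought flow, rest push out)
#1 |J2  (1-jn J2 has f-setter on 0)
#2 |J2  (J2 flow already set via bond 0)

b0 →J1
b1 →J2
b2 →J2
b3 →Sf1
b4 →J3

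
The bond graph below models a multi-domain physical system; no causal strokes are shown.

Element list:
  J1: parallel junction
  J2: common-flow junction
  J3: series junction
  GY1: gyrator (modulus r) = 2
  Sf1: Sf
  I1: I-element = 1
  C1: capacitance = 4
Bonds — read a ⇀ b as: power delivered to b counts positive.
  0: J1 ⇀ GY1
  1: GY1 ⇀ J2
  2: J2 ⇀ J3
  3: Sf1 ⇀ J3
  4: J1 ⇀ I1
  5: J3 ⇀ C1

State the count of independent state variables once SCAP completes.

2  (C1, I1 all integral)

β3 stroke→Sf1  (Sf1: flow source, stroke at near end)
β2 stroke→J3  (J3: bond 3 brought flow, rest push out)
β5 stroke→J3  (common-f at J3 fixed by 3)
β1 stroke→J2  (J2: bond 2 brought flow, rest push out)
β0 stroke→J1  (GY GY1: same side as bond 1)
β4 stroke→I1  (J1 effort already set via bond 0)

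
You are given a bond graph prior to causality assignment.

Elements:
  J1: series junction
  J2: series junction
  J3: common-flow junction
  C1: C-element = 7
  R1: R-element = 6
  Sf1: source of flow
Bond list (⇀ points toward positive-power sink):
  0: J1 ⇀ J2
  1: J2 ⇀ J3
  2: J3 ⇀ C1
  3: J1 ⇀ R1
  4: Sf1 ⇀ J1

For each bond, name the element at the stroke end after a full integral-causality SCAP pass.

#4 |Sf1  (source Sf1 imposes f)
#0 |J1  (common-f at J1 fixed by 4)
#3 |J1  (1-jn J1 has f-setter on 4)
#1 |J2  (J2: bond 0 brought flow, rest push out)
#2 |J3  (J3: bond 1 brought flow, rest push out)

b0 →J1
b1 →J2
b2 →J3
b3 →J1
b4 →Sf1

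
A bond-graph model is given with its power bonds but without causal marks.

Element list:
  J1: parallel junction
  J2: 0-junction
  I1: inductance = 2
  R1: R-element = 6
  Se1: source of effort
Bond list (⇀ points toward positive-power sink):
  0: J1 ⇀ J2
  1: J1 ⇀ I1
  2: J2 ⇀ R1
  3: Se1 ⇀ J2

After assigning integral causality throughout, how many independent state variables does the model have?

1  (I1 all integral)

b3 |J2  (Se1 fixes effort; stroke away)
b0 |J1  (J2: bond 3 brought effort, rest push out)
b2 |R1  (common-e at J2 fixed by 3)
b1 |I1  (common-e at J1 fixed by 0)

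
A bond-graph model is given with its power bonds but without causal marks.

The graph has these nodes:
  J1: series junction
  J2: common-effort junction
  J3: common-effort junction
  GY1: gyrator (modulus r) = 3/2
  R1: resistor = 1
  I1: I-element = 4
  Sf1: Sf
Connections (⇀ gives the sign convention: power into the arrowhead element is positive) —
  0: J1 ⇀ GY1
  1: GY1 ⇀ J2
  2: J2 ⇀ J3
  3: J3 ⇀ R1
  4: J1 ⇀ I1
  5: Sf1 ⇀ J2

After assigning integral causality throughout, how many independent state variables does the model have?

β5 →Sf1  (Sf1: flow source, stroke at near end)
β4 →I1  (I1: I, integral causality)
β0 →J1  (J1: bond 4 brought flow, rest push out)
β1 →J2  (through GY1, causality inverts; strokes same side of GY1)
β2 →J3  (0-jn J2 has e-setter on 1)
β3 →R1  (J3: bond 2 brought effort, rest push out)

1  (I1 all integral)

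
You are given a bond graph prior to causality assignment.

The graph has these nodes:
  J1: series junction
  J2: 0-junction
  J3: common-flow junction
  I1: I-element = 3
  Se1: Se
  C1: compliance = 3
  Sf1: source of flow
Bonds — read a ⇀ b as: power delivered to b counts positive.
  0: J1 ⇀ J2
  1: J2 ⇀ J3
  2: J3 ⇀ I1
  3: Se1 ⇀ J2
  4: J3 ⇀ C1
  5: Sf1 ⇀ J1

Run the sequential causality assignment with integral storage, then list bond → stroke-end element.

b3 stroke→J2  (Se1: effort source, stroke at far end)
b5 stroke→Sf1  (Sf1: flow source, stroke at near end)
b0 stroke→J1  (J1 flow already set via bond 5)
b1 stroke→J3  (J2 effort already set via bond 3)
b2 stroke→I1  (I1 outputs flow p/I1)
b4 stroke→J3  (1-jn J3 has f-setter on 2)

#0 stroke→J1
#1 stroke→J3
#2 stroke→I1
#3 stroke→J2
#4 stroke→J3
#5 stroke→Sf1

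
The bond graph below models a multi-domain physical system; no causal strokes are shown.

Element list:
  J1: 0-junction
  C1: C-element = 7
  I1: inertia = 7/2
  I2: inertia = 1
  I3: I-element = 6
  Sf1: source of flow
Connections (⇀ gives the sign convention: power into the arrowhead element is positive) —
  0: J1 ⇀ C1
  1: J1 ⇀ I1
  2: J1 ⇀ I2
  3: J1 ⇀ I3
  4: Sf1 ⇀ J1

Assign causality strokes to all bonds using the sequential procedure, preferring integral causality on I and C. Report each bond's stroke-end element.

bond 4 stroke at Sf1  (Sf1: flow source, stroke at near end)
bond 0 stroke at J1  (C1: C, integral causality)
bond 1 stroke at I1  (0-jn J1 has e-setter on 0)
bond 2 stroke at I2  (J1 effort already set via bond 0)
bond 3 stroke at I3  (common-e at J1 fixed by 0)

#0 →J1
#1 →I1
#2 →I2
#3 →I3
#4 →Sf1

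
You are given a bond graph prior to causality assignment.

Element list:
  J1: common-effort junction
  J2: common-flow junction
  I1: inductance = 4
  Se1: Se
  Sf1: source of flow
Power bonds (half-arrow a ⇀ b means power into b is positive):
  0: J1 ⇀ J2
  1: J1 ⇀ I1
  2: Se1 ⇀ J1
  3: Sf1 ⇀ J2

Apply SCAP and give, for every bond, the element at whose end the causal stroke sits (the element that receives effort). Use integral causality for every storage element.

bond 0 →J2
bond 1 →I1
bond 2 →J1
bond 3 →Sf1

b2 →J1  (Se1 (Se) sets effort on bond)
b3 →Sf1  (source Sf1 imposes f)
b0 →J2  (J1 effort already set via bond 2)
b1 →I1  (common-e at J1 fixed by 2)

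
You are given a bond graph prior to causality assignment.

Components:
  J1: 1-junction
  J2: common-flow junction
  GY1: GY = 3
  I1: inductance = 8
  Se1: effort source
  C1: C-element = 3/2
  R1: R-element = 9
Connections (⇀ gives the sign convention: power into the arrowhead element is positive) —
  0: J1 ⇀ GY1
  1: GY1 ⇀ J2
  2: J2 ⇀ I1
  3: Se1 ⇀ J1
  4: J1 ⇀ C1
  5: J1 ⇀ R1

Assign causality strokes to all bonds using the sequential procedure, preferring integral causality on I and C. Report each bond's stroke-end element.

#0 stroke→J1
#1 stroke→J2
#2 stroke→I1
#3 stroke→J1
#4 stroke→J1
#5 stroke→R1

bond 3 →J1  (source Se1 imposes e)
bond 2 →I1  (I1 outputs flow p/I1)
bond 1 →J2  (J2: bond 2 brought flow, rest push out)
bond 0 →J1  (through GY1, causality inverts; strokes same side of GY1)
bond 4 →J1  (C1: C, integral causality)
bond 5 →R1  (closing 1-jn rule on J1)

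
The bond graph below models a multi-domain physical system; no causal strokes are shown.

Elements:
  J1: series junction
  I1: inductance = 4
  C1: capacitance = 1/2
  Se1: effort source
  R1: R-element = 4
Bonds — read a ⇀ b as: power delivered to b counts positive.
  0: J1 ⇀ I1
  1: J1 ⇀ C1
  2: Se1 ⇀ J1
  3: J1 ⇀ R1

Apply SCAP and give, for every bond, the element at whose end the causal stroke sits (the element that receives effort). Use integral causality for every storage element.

b0 stroke at I1
b1 stroke at J1
b2 stroke at J1
b3 stroke at J1

bond 2 stroke→J1  (source Se1 imposes e)
bond 0 stroke→I1  (I1 outputs flow p/I1)
bond 1 stroke→J1  (J1 flow already set via bond 0)
bond 3 stroke→J1  (J1: bond 0 brought flow, rest push out)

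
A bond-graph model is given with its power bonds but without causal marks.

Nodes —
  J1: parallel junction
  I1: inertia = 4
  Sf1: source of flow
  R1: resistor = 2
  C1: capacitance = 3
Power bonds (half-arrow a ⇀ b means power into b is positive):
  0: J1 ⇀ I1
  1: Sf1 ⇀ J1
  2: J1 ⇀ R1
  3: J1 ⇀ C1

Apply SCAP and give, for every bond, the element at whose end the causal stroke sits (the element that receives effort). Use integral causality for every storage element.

β1 |Sf1  (source Sf1 imposes f)
β0 |I1  (prefer integral on I1)
β3 |J1  (C1: C, integral causality)
β2 |R1  (J1: bond 3 brought effort, rest push out)

bond 0 stroke→I1
bond 1 stroke→Sf1
bond 2 stroke→R1
bond 3 stroke→J1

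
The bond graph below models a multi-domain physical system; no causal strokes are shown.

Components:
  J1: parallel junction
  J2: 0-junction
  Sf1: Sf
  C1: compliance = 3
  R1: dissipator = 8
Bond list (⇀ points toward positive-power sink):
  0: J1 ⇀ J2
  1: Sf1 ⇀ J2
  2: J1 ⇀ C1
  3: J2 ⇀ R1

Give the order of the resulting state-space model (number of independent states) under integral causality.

1  (C1 all integral)

β1 →Sf1  (Sf1 fixes flow; stroke at Sf1)
β2 →J1  (C1: C, integral causality)
β0 →J2  (common-e at J1 fixed by 2)
β3 →R1  (J2: bond 0 brought effort, rest push out)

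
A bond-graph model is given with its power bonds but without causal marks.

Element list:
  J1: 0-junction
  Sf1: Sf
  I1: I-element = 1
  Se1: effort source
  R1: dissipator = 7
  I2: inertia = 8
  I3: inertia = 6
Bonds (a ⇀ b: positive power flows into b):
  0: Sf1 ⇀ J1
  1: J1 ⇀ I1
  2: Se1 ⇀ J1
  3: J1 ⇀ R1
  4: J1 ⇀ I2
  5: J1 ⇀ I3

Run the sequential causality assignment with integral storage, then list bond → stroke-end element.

bond 0 →Sf1  (Sf1 (Sf) sets flow on bond)
bond 2 →J1  (source Se1 imposes e)
bond 1 →I1  (J1 effort already set via bond 2)
bond 3 →R1  (J1: bond 2 brought effort, rest push out)
bond 4 →I2  (common-e at J1 fixed by 2)
bond 5 →I3  (0-jn J1 has e-setter on 2)

b0 |Sf1
b1 |I1
b2 |J1
b3 |R1
b4 |I2
b5 |I3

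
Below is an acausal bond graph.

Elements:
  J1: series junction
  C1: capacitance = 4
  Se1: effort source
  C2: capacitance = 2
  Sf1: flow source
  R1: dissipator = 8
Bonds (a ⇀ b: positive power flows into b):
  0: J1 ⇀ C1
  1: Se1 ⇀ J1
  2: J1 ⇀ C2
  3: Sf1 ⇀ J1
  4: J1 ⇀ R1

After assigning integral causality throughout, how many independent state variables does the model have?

2  (C1, C2 all integral)

b1 stroke→J1  (Se1 fixes effort; stroke away)
b3 stroke→Sf1  (source Sf1 imposes f)
b0 stroke→J1  (J1: bond 3 brought flow, rest push out)
b2 stroke→J1  (J1: bond 3 brought flow, rest push out)
b4 stroke→J1  (common-f at J1 fixed by 3)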